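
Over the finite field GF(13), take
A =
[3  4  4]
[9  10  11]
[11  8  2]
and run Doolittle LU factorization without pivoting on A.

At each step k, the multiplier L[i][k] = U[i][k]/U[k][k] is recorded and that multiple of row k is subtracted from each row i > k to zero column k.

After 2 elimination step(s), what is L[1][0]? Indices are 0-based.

Step 1: pivot at (0,0) is 3.
  row1 ← row1 − (3)·row0  ⇒  L[1][0]=3, U row1=(0, 11, 12)
  row2 ← row2 − (8)·row0  ⇒  L[2][0]=8, U row2=(0, 2, 9)
Step 2: pivot at (1,1) is 11.
  row2 ← row2 − (12)·row1  ⇒  L[2][1]=12, U row2=(0, 0, 8)

L[1][0] = 3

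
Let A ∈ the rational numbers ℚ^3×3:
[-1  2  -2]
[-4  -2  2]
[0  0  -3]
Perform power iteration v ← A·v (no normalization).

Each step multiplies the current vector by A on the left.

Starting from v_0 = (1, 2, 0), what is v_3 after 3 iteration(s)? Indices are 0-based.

v_0 = (1, 2, 0).
v_1 = A·v_0 = (3, -8, 0).
v_2 = A·v_1 = (-19, 4, 0).
v_3 = A·v_2 = (27, 68, 0).

v_3 = (27, 68, 0)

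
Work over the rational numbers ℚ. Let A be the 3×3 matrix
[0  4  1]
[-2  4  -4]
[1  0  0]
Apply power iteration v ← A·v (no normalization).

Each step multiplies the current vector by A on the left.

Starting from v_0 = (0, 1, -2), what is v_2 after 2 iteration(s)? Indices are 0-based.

v_2 = (48, 44, 2)

v_0 = (0, 1, -2).
v_1 = A·v_0 = (2, 12, 0).
v_2 = A·v_1 = (48, 44, 2).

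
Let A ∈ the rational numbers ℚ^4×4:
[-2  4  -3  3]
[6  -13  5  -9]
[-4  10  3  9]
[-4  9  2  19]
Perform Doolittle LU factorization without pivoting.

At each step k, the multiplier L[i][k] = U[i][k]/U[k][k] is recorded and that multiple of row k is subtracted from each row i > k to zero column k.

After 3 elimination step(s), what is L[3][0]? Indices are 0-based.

k=0: U[0][0]=-2
  eliminate (1,0): mult=-3, new row 1: (0, -1, -4, 0); set L[1][0]=-3
  eliminate (2,0): mult=2, new row 2: (0, 2, 9, 3); set L[2][0]=2
  eliminate (3,0): mult=2, new row 3: (0, 1, 8, 13); set L[3][0]=2
k=1: U[1][1]=-1
  eliminate (2,1): mult=-2, new row 2: (0, 0, 1, 3); set L[2][1]=-2
  eliminate (3,1): mult=-1, new row 3: (0, 0, 4, 13); set L[3][1]=-1
k=2: U[2][2]=1
  eliminate (3,2): mult=4, new row 3: (0, 0, 0, 1); set L[3][2]=4

L[3][0] = 2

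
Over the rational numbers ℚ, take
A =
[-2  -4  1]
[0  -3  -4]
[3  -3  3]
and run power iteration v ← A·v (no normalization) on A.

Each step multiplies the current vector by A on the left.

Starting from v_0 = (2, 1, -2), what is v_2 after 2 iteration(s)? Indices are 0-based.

v_2 = (-3, -3, -54)

v_0 = (2, 1, -2).
v_1 = A·v_0 = (-10, 5, -3).
v_2 = A·v_1 = (-3, -3, -54).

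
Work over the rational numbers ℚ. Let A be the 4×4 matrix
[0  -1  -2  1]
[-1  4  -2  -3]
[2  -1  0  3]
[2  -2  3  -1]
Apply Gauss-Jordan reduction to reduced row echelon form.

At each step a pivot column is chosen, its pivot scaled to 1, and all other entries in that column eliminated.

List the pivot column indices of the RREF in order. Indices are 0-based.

pivot(0,0): swap R0↔R1
pivot(0,0)=-1: scale R0 → (1, -4, 2, 3)
  clear (2,0): R2 −= (2)R0 → (0, 7, -4, -3)
  clear (3,0): R3 −= (2)R0 → (0, 6, -1, -7)
pivot(1,1)=-1: scale R1 → (0, 1, 2, -1)
  clear (0,1): R0 −= (-4)R1 → (1, 0, 10, -1)
  clear (2,1): R2 −= (7)R1 → (0, 0, -18, 4)
  clear (3,1): R3 −= (6)R1 → (0, 0, -13, -1)
pivot(2,2)=-18: scale R2 → (0, 0, 1, -2/9)
  clear (0,2): R0 −= (10)R2 → (1, 0, 0, 11/9)
  clear (1,2): R1 −= (2)R2 → (0, 1, 0, -5/9)
  clear (3,2): R3 −= (-13)R2 → (0, 0, 0, -35/9)
pivot(3,3)=-35/9: scale R3 → (0, 0, 0, 1)
  clear (0,3): R0 −= (11/9)R3 → (1, 0, 0, 0)
  clear (1,3): R1 −= (-5/9)R3 → (0, 1, 0, 0)
  clear (2,3): R2 −= (-2/9)R3 → (0, 0, 1, 0)

pivot columns: 0, 1, 2, 3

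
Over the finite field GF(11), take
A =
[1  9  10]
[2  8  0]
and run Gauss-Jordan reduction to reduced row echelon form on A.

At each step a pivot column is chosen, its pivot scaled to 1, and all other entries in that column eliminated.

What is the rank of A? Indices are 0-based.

rank = 2

pivot(0,0)=1: scale R0 → (1, 9, 10)
  clear (1,0): R1 −= (2)R0 → (0, 1, 2)
pivot(1,1)=1: scale R1 → (0, 1, 2)
  clear (0,1): R0 −= (9)R1 → (1, 0, 3)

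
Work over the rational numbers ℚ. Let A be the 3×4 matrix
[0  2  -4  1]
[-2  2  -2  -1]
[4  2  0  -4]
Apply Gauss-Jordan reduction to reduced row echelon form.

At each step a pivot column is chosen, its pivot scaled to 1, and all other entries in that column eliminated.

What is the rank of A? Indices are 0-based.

rank = 3

pivot(0,0): swap R0↔R1
pivot(0,0)=-2: scale R0 → (1, -1, 1, 1/2)
  clear (2,0): R2 −= (4)R0 → (0, 6, -4, -6)
pivot(1,1)=2: scale R1 → (0, 1, -2, 1/2)
  clear (0,1): R0 −= (-1)R1 → (1, 0, -1, 1)
  clear (2,1): R2 −= (6)R1 → (0, 0, 8, -9)
pivot(2,2)=8: scale R2 → (0, 0, 1, -9/8)
  clear (0,2): R0 −= (-1)R2 → (1, 0, 0, -1/8)
  clear (1,2): R1 −= (-2)R2 → (0, 1, 0, -7/4)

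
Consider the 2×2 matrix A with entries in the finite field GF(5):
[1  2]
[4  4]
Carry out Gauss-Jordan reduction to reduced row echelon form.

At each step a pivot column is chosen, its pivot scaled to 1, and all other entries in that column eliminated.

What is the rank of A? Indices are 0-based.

[1] R0 /= 1  ⇒  (1, 2)
     R1 -= 4·R0  ⇒  (0, 1)
[2] R1 /= 1  ⇒  (0, 1)
     R0 -= 2·R1  ⇒  (1, 0)

rank = 2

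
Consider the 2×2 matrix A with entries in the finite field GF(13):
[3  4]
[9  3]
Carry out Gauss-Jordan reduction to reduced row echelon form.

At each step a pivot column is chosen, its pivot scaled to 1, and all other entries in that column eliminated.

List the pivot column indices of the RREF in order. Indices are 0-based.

pivot columns: 0, 1

pivot(0,0)=3: scale R0 → (1, 10)
  clear (1,0): R1 −= (9)R0 → (0, 4)
pivot(1,1)=4: scale R1 → (0, 1)
  clear (0,1): R0 −= (10)R1 → (1, 0)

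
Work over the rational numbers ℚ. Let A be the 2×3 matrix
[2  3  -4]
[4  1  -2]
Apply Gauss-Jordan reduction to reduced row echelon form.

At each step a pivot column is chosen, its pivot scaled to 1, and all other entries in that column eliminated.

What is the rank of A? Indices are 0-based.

rank = 2

pivot(0,0)=2: scale R0 → (1, 3/2, -2)
  clear (1,0): R1 −= (4)R0 → (0, -5, 6)
pivot(1,1)=-5: scale R1 → (0, 1, -6/5)
  clear (0,1): R0 −= (3/2)R1 → (1, 0, -1/5)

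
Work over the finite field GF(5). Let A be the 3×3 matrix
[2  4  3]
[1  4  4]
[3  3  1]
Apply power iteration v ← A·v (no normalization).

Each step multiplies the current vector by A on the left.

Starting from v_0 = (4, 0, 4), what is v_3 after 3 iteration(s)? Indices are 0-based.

v_0 = (4, 0, 4).
v_1 = A·v_0 = (0, 0, 1).
v_2 = A·v_1 = (3, 4, 1).
v_3 = A·v_2 = (0, 3, 2).

v_3 = (0, 3, 2)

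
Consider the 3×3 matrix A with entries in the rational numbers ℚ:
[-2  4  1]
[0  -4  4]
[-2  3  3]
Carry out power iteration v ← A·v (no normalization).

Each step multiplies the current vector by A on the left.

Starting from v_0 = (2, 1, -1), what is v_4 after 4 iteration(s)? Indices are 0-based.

v_4 = (-982, 856, -754)

v_0 = (2, 1, -1).
v_1 = A·v_0 = (-1, -8, -4).
v_2 = A·v_1 = (-34, 16, -34).
v_3 = A·v_2 = (98, -200, 14).
v_4 = A·v_3 = (-982, 856, -754).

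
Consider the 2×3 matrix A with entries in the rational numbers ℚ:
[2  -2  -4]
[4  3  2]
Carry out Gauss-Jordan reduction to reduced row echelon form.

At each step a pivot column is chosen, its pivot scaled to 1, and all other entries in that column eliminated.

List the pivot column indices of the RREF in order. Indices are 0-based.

pivot columns: 0, 1

pivot(0,0)=2: scale R0 → (1, -1, -2)
  clear (1,0): R1 −= (4)R0 → (0, 7, 10)
pivot(1,1)=7: scale R1 → (0, 1, 10/7)
  clear (0,1): R0 −= (-1)R1 → (1, 0, -4/7)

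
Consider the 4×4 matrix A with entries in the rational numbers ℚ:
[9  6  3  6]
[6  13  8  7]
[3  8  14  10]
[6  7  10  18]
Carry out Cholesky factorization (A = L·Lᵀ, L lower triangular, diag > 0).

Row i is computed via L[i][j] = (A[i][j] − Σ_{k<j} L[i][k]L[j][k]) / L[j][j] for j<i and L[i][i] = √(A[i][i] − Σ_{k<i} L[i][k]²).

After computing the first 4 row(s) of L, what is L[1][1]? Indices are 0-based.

Step 1: L[0][0] = √(9) = 3.
  L[1][0] = (6) / L[0][0] = 2.
Step 2: L[1][1] = √(9) = 3.
  L[2][0] = (3) / L[0][0] = 1.
  L[2][1] = (6) / L[1][1] = 2.
Step 3: L[2][2] = √(9) = 3.
  L[3][0] = (6) / L[0][0] = 2.
  L[3][1] = (3) / L[1][1] = 1.
  L[3][2] = (6) / L[2][2] = 2.
Step 4: L[3][3] = √(9) = 3.

L[1][1] = 3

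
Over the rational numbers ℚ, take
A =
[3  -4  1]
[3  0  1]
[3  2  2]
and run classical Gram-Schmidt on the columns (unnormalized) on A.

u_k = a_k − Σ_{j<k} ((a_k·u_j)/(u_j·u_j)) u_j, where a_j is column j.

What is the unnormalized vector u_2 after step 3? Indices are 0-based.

Step 1: u_0 = a_0 = (3, 3, 3).
Step 2: u_1 = a_1 − (-2/9)·u_0 = (-10/3, 2/3, 8/3).
Step 3: u_2 = a_2 − (4/9)·u_0 − (1/7)·u_1 = (1/7, -3/7, 2/7).

u_2 = (1/7, -3/7, 2/7)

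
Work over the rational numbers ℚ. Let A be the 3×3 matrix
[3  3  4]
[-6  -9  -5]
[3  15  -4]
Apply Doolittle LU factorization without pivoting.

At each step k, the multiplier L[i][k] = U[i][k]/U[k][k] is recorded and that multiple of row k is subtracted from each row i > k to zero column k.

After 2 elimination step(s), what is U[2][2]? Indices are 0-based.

U[2][2] = 4

[col 0] pivot 3
  R1 -= -2*R0 → (0, -3, 3)  (L[1][0] := -2)
  R2 -= 1*R0 → (0, 12, -8)  (L[2][0] := 1)
[col 1] pivot -3
  R2 -= -4*R1 → (0, 0, 4)  (L[2][1] := -4)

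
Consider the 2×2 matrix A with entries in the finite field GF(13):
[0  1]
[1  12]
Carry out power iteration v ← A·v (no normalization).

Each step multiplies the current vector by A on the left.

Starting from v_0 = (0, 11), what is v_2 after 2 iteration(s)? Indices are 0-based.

v_2 = (2, 9)

v_0 = (0, 11).
v_1 = A·v_0 = (11, 2).
v_2 = A·v_1 = (2, 9).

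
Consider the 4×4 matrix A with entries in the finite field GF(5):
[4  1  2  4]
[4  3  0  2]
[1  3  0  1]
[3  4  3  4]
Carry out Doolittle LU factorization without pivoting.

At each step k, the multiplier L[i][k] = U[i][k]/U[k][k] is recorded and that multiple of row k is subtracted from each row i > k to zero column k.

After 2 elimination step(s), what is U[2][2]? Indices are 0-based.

U[2][2] = 1

Step 1: pivot at (0,0) is 4.
  row1 ← row1 − (1)·row0  ⇒  L[1][0]=1, U row1=(0, 2, 3, 3)
  row2 ← row2 − (4)·row0  ⇒  L[2][0]=4, U row2=(0, 4, 2, 0)
  row3 ← row3 − (2)·row0  ⇒  L[3][0]=2, U row3=(0, 2, 4, 1)
Step 2: pivot at (1,1) is 2.
  row2 ← row2 − (2)·row1  ⇒  L[2][1]=2, U row2=(0, 0, 1, 4)
  row3 ← row3 − (1)·row1  ⇒  L[3][1]=1, U row3=(0, 0, 1, 3)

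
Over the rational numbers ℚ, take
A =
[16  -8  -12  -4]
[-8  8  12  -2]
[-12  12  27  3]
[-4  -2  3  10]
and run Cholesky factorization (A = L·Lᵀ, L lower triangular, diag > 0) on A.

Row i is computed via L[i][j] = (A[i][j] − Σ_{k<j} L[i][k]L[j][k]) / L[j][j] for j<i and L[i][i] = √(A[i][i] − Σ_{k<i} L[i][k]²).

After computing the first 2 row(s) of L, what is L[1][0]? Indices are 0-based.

Step 1: L[0][0] = √(16) = 4.
  L[1][0] = (-8) / L[0][0] = -2.
Step 2: L[1][1] = √(4) = 2.

L[1][0] = -2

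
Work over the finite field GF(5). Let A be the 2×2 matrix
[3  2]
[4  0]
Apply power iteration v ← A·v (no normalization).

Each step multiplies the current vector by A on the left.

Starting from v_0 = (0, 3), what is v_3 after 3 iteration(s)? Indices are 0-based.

v_0 = (0, 3).
v_1 = A·v_0 = (1, 0).
v_2 = A·v_1 = (3, 4).
v_3 = A·v_2 = (2, 2).

v_3 = (2, 2)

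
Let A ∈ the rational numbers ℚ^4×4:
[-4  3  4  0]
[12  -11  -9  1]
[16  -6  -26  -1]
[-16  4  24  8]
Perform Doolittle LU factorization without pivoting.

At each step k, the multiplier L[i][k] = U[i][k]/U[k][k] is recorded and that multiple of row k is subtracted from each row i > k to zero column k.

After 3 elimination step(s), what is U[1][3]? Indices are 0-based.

k=0: U[0][0]=-4
  eliminate (1,0): mult=-3, new row 1: (0, -2, 3, 1); set L[1][0]=-3
  eliminate (2,0): mult=-4, new row 2: (0, 6, -10, -1); set L[2][0]=-4
  eliminate (3,0): mult=4, new row 3: (0, -8, 8, 8); set L[3][0]=4
k=1: U[1][1]=-2
  eliminate (2,1): mult=-3, new row 2: (0, 0, -1, 2); set L[2][1]=-3
  eliminate (3,1): mult=4, new row 3: (0, 0, -4, 4); set L[3][1]=4
k=2: U[2][2]=-1
  eliminate (3,2): mult=4, new row 3: (0, 0, 0, -4); set L[3][2]=4

U[1][3] = 1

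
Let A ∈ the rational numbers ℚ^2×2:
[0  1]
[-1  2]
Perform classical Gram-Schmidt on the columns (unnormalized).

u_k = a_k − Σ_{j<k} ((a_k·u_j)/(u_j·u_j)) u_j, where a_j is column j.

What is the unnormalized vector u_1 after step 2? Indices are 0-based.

Step 1: u_0 = a_0 = (0, -1).
Step 2: u_1 = a_1 − (-2)·u_0 = (1, 0).

u_1 = (1, 0)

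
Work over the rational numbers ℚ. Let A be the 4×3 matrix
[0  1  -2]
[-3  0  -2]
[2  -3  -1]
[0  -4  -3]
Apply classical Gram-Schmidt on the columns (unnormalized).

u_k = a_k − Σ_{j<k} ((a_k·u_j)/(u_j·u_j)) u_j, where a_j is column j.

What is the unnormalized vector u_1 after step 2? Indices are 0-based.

Step 1: u_0 = a_0 = (0, -3, 2, 0).
Step 2: u_1 = a_1 − (-6/13)·u_0 = (1, -18/13, -27/13, -4).

u_1 = (1, -18/13, -27/13, -4)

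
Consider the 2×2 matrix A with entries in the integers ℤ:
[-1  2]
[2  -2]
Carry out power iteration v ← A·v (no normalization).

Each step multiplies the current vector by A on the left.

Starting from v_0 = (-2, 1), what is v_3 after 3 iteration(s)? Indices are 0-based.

v_3 = (56, -72)

v_0 = (-2, 1).
v_1 = A·v_0 = (4, -6).
v_2 = A·v_1 = (-16, 20).
v_3 = A·v_2 = (56, -72).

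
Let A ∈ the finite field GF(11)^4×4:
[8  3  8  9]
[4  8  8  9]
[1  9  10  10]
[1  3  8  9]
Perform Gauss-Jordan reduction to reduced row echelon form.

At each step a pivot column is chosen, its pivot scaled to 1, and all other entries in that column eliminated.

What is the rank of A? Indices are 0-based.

pivot(0,0)=8: scale R0 → (1, 10, 1, 8)
  clear (1,0): R1 −= (4)R0 → (0, 1, 4, 10)
  clear (2,0): R2 −= (1)R0 → (0, 10, 9, 2)
  clear (3,0): R3 −= (1)R0 → (0, 4, 7, 1)
pivot(1,1)=1: scale R1 → (0, 1, 4, 10)
  clear (0,1): R0 −= (10)R1 → (1, 0, 5, 7)
  clear (2,1): R2 −= (10)R1 → (0, 0, 2, 1)
  clear (3,1): R3 −= (4)R1 → (0, 0, 2, 5)
pivot(2,2)=2: scale R2 → (0, 0, 1, 6)
  clear (0,2): R0 −= (5)R2 → (1, 0, 0, 10)
  clear (1,2): R1 −= (4)R2 → (0, 1, 0, 8)
  clear (3,2): R3 −= (2)R2 → (0, 0, 0, 4)
pivot(3,3)=4: scale R3 → (0, 0, 0, 1)
  clear (0,3): R0 −= (10)R3 → (1, 0, 0, 0)
  clear (1,3): R1 −= (8)R3 → (0, 1, 0, 0)
  clear (2,3): R2 −= (6)R3 → (0, 0, 1, 0)

rank = 4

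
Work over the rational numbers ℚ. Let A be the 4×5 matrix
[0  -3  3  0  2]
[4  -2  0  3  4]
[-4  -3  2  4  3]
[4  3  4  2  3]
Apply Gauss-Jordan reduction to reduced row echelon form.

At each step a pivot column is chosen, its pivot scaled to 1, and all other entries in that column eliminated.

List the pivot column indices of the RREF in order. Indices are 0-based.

pivot columns: 0, 1, 2, 3

[1] R0 <-> R1
[1] R0 /= 4  ⇒  (1, -1/2, 0, 3/4, 1)
     R2 -= -4·R0  ⇒  (0, -5, 2, 7, 7)
     R3 -= 4·R0  ⇒  (0, 5, 4, -1, -1)
[2] R1 /= -3  ⇒  (0, 1, -1, 0, -2/3)
     R0 -= -1/2·R1  ⇒  (1, 0, -1/2, 3/4, 2/3)
     R2 -= -5·R1  ⇒  (0, 0, -3, 7, 11/3)
     R3 -= 5·R1  ⇒  (0, 0, 9, -1, 7/3)
[3] R2 /= -3  ⇒  (0, 0, 1, -7/3, -11/9)
     R0 -= -1/2·R2  ⇒  (1, 0, 0, -5/12, 1/18)
     R1 -= -1·R2  ⇒  (0, 1, 0, -7/3, -17/9)
     R3 -= 9·R2  ⇒  (0, 0, 0, 20, 40/3)
[4] R3 /= 20  ⇒  (0, 0, 0, 1, 2/3)
     R0 -= -5/12·R3  ⇒  (1, 0, 0, 0, 1/3)
     R1 -= -7/3·R3  ⇒  (0, 1, 0, 0, -1/3)
     R2 -= -7/3·R3  ⇒  (0, 0, 1, 0, 1/3)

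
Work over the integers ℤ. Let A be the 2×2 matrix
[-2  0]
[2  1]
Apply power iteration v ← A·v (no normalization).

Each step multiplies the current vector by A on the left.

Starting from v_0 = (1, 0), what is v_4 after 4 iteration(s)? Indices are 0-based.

v_0 = (1, 0).
v_1 = A·v_0 = (-2, 2).
v_2 = A·v_1 = (4, -2).
v_3 = A·v_2 = (-8, 6).
v_4 = A·v_3 = (16, -10).

v_4 = (16, -10)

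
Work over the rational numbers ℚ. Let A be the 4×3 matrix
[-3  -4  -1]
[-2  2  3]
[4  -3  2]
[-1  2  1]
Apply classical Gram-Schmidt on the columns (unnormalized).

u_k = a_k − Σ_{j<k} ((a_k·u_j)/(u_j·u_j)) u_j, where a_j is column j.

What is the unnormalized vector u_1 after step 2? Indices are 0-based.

u_1 = (-23/5, 8/5, -11/5, 9/5)

Step 1: u_0 = a_0 = (-3, -2, 4, -1).
Step 2: u_1 = a_1 − (-1/5)·u_0 = (-23/5, 8/5, -11/5, 9/5).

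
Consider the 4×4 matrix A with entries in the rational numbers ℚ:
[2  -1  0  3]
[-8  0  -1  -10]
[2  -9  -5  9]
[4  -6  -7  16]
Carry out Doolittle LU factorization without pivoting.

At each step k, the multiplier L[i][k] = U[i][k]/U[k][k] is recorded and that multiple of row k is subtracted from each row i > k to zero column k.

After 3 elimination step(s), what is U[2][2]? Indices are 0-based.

U[2][2] = -3

[col 0] pivot 2
  R1 -= -4*R0 → (0, -4, -1, 2)  (L[1][0] := -4)
  R2 -= 1*R0 → (0, -8, -5, 6)  (L[2][0] := 1)
  R3 -= 2*R0 → (0, -4, -7, 10)  (L[3][0] := 2)
[col 1] pivot -4
  R2 -= 2*R1 → (0, 0, -3, 2)  (L[2][1] := 2)
  R3 -= 1*R1 → (0, 0, -6, 8)  (L[3][1] := 1)
[col 2] pivot -3
  R3 -= 2*R2 → (0, 0, 0, 4)  (L[3][2] := 2)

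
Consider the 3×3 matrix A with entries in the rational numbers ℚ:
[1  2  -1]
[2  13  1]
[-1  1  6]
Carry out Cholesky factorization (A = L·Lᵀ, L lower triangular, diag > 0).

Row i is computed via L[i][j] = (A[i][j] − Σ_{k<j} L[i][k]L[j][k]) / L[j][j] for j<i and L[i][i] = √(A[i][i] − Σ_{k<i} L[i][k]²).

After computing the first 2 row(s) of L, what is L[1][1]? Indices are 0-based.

Step 1: L[0][0] = √(1) = 1.
  L[1][0] = (2) / L[0][0] = 2.
Step 2: L[1][1] = √(9) = 3.

L[1][1] = 3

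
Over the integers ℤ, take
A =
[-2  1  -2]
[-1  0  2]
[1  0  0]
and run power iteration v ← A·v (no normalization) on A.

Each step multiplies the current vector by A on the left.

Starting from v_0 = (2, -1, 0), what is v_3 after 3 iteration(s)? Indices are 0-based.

v_0 = (2, -1, 0).
v_1 = A·v_0 = (-5, -2, 2).
v_2 = A·v_1 = (4, 9, -5).
v_3 = A·v_2 = (11, -14, 4).

v_3 = (11, -14, 4)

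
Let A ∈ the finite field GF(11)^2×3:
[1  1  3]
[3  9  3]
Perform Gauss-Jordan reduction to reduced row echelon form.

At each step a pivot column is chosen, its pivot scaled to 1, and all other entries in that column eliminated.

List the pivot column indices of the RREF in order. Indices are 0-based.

pivot columns: 0, 1

pivot(0,0)=1: scale R0 → (1, 1, 3)
  clear (1,0): R1 −= (3)R0 → (0, 6, 5)
pivot(1,1)=6: scale R1 → (0, 1, 10)
  clear (0,1): R0 −= (1)R1 → (1, 0, 4)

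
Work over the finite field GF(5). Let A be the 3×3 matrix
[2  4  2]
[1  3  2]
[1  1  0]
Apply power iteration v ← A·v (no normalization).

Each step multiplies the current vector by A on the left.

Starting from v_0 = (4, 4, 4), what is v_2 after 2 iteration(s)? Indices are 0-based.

v_2 = (1, 0, 1)

v_0 = (4, 4, 4).
v_1 = A·v_0 = (2, 4, 3).
v_2 = A·v_1 = (1, 0, 1).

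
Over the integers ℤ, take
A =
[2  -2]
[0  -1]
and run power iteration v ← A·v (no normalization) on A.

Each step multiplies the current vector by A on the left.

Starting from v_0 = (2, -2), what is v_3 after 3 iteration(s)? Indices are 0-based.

v_3 = (28, 2)

v_0 = (2, -2).
v_1 = A·v_0 = (8, 2).
v_2 = A·v_1 = (12, -2).
v_3 = A·v_2 = (28, 2).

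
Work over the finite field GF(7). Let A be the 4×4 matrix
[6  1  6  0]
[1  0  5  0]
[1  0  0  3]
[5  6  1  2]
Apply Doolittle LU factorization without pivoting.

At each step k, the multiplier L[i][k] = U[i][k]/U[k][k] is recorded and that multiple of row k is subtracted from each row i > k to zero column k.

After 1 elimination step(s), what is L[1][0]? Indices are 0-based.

L[1][0] = 6

[col 0] pivot 6
  R1 -= 6*R0 → (0, 1, 4, 0)  (L[1][0] := 6)
  R2 -= 6*R0 → (0, 1, 6, 3)  (L[2][0] := 6)
  R3 -= 2*R0 → (0, 4, 3, 2)  (L[3][0] := 2)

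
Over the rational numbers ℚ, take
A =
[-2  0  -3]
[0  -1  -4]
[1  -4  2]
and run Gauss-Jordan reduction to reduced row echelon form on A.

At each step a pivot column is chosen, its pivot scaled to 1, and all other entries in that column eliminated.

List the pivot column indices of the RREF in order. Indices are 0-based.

[1] R0 /= -2  ⇒  (1, 0, 3/2)
     R2 -= 1·R0  ⇒  (0, -4, 1/2)
[2] R1 /= -1  ⇒  (0, 1, 4)
     R2 -= -4·R1  ⇒  (0, 0, 33/2)
[3] R2 /= 33/2  ⇒  (0, 0, 1)
     R0 -= 3/2·R2  ⇒  (1, 0, 0)
     R1 -= 4·R2  ⇒  (0, 1, 0)

pivot columns: 0, 1, 2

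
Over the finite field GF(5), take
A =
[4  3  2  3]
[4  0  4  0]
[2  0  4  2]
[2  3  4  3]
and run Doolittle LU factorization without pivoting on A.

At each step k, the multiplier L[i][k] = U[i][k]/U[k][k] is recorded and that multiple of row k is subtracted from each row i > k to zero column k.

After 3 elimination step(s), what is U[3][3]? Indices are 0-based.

U[3][3] = 1

k=0: U[0][0]=4
  eliminate (1,0): mult=1, new row 1: (0, 2, 2, 2); set L[1][0]=1
  eliminate (2,0): mult=3, new row 2: (0, 1, 3, 3); set L[2][0]=3
  eliminate (3,0): mult=3, new row 3: (0, 4, 3, 4); set L[3][0]=3
k=1: U[1][1]=2
  eliminate (2,1): mult=3, new row 2: (0, 0, 2, 2); set L[2][1]=3
  eliminate (3,1): mult=2, new row 3: (0, 0, 4, 0); set L[3][1]=2
k=2: U[2][2]=2
  eliminate (3,2): mult=2, new row 3: (0, 0, 0, 1); set L[3][2]=2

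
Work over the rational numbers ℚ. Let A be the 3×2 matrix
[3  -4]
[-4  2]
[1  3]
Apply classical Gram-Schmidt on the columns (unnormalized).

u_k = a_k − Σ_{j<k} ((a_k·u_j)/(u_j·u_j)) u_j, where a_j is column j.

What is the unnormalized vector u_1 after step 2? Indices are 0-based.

u_1 = (-53/26, -8/13, 95/26)

Step 1: u_0 = a_0 = (3, -4, 1).
Step 2: u_1 = a_1 − (-17/26)·u_0 = (-53/26, -8/13, 95/26).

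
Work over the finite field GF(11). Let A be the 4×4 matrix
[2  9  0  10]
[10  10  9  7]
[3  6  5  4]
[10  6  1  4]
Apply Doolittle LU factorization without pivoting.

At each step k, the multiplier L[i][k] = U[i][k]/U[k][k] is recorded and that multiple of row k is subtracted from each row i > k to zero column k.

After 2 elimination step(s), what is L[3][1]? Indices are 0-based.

L[3][1] = 3

[col 0] pivot 2
  R1 -= 5*R0 → (0, 9, 9, 1)  (L[1][0] := 5)
  R2 -= 7*R0 → (0, 9, 5, 0)  (L[2][0] := 7)
  R3 -= 5*R0 → (0, 5, 1, 9)  (L[3][0] := 5)
[col 1] pivot 9
  R2 -= 1*R1 → (0, 0, 7, 10)  (L[2][1] := 1)
  R3 -= 3*R1 → (0, 0, 7, 6)  (L[3][1] := 3)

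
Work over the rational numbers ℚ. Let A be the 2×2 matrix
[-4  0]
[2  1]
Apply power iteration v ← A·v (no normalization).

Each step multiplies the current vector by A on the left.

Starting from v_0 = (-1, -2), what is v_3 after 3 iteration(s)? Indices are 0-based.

v_3 = (64, -28)

v_0 = (-1, -2).
v_1 = A·v_0 = (4, -4).
v_2 = A·v_1 = (-16, 4).
v_3 = A·v_2 = (64, -28).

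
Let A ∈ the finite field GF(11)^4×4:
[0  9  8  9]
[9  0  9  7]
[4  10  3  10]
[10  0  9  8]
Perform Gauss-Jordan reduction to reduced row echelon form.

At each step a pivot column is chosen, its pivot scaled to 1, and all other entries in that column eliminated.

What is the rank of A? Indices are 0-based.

rank = 4

step 1: exchange rows 0,1
step 1: normalize row 0 (÷9) = (1, 0, 1, 2)
  row 2: subtract 4×row0 = (0, 10, 10, 2)
  row 3: subtract 10×row0 = (0, 0, 10, 10)
step 2: normalize row 1 (÷9) = (0, 1, 7, 1)
  row 2: subtract 10×row1 = (0, 0, 6, 3)
step 3: normalize row 2 (÷6) = (0, 0, 1, 6)
  row 0: subtract 1×row2 = (1, 0, 0, 7)
  row 1: subtract 7×row2 = (0, 1, 0, 3)
  row 3: subtract 10×row2 = (0, 0, 0, 5)
step 4: normalize row 3 (÷5) = (0, 0, 0, 1)
  row 0: subtract 7×row3 = (1, 0, 0, 0)
  row 1: subtract 3×row3 = (0, 1, 0, 0)
  row 2: subtract 6×row3 = (0, 0, 1, 0)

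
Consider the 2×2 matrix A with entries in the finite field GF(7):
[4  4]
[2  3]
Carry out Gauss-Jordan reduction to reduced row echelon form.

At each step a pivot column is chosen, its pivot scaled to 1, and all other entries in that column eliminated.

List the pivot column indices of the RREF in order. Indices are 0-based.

pivot columns: 0, 1

[1] R0 /= 4  ⇒  (1, 1)
     R1 -= 2·R0  ⇒  (0, 1)
[2] R1 /= 1  ⇒  (0, 1)
     R0 -= 1·R1  ⇒  (1, 0)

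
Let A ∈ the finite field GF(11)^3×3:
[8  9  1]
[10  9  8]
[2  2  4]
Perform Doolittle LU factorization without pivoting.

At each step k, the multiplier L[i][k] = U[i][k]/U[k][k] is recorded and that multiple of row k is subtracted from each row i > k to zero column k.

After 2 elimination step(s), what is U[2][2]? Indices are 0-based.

Step 1: pivot at (0,0) is 8.
  row1 ← row1 − (4)·row0  ⇒  L[1][0]=4, U row1=(0, 6, 4)
  row2 ← row2 − (3)·row0  ⇒  L[2][0]=3, U row2=(0, 8, 1)
Step 2: pivot at (1,1) is 6.
  row2 ← row2 − (5)·row1  ⇒  L[2][1]=5, U row2=(0, 0, 3)

U[2][2] = 3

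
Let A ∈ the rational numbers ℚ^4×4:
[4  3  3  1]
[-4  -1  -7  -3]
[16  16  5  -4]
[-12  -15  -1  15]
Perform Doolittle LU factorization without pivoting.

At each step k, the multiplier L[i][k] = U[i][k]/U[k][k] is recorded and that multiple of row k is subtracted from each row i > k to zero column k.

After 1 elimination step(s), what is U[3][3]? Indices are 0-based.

U[3][3] = 18

[col 0] pivot 4
  R1 -= -1*R0 → (0, 2, -4, -2)  (L[1][0] := -1)
  R2 -= 4*R0 → (0, 4, -7, -8)  (L[2][0] := 4)
  R3 -= -3*R0 → (0, -6, 8, 18)  (L[3][0] := -3)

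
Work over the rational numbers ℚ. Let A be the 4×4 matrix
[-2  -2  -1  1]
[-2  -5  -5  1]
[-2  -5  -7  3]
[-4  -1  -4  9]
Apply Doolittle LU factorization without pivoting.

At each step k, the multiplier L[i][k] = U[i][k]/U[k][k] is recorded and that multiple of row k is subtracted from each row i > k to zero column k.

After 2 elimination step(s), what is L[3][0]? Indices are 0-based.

L[3][0] = 2

k=0: U[0][0]=-2
  eliminate (1,0): mult=1, new row 1: (0, -3, -4, 0); set L[1][0]=1
  eliminate (2,0): mult=1, new row 2: (0, -3, -6, 2); set L[2][0]=1
  eliminate (3,0): mult=2, new row 3: (0, 3, -2, 7); set L[3][0]=2
k=1: U[1][1]=-3
  eliminate (2,1): mult=1, new row 2: (0, 0, -2, 2); set L[2][1]=1
  eliminate (3,1): mult=-1, new row 3: (0, 0, -6, 7); set L[3][1]=-1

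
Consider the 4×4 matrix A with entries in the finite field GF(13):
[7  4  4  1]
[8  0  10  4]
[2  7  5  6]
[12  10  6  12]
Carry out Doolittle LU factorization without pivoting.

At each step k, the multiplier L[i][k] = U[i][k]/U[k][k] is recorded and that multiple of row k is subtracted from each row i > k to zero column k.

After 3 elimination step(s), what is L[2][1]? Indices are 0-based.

L[2][1] = 4

k=0: U[0][0]=7
  eliminate (1,0): mult=3, new row 1: (0, 1, 11, 1); set L[1][0]=3
  eliminate (2,0): mult=4, new row 2: (0, 4, 2, 2); set L[2][0]=4
  eliminate (3,0): mult=11, new row 3: (0, 5, 1, 1); set L[3][0]=11
k=1: U[1][1]=1
  eliminate (2,1): mult=4, new row 2: (0, 0, 10, 11); set L[2][1]=4
  eliminate (3,1): mult=5, new row 3: (0, 0, 11, 9); set L[3][1]=5
k=2: U[2][2]=10
  eliminate (3,2): mult=5, new row 3: (0, 0, 0, 6); set L[3][2]=5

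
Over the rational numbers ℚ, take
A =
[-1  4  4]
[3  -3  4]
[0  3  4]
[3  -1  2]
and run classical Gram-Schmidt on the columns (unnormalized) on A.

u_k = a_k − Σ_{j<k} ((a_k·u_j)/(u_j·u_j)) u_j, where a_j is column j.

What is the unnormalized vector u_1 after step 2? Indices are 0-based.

Step 1: u_0 = a_0 = (-1, 3, 0, 3).
Step 2: u_1 = a_1 − (-16/19)·u_0 = (60/19, -9/19, 3, 29/19).

u_1 = (60/19, -9/19, 3, 29/19)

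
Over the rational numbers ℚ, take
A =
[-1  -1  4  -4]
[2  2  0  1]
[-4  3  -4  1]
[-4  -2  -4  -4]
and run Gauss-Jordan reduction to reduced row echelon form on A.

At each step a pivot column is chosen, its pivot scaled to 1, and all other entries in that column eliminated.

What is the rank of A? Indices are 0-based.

[1] R0 /= -1  ⇒  (1, 1, -4, 4)
     R1 -= 2·R0  ⇒  (0, 0, 8, -7)
     R2 -= -4·R0  ⇒  (0, 7, -20, 17)
     R3 -= -4·R0  ⇒  (0, 2, -20, 12)
[2] R1 <-> R2
[2] R1 /= 7  ⇒  (0, 1, -20/7, 17/7)
     R0 -= 1·R1  ⇒  (1, 0, -8/7, 11/7)
     R3 -= 2·R1  ⇒  (0, 0, -100/7, 50/7)
[3] R2 /= 8  ⇒  (0, 0, 1, -7/8)
     R0 -= -8/7·R2  ⇒  (1, 0, 0, 4/7)
     R1 -= -20/7·R2  ⇒  (0, 1, 0, -1/14)
     R3 -= -100/7·R2  ⇒  (0, 0, 0, -75/14)
[4] R3 /= -75/14  ⇒  (0, 0, 0, 1)
     R0 -= 4/7·R3  ⇒  (1, 0, 0, 0)
     R1 -= -1/14·R3  ⇒  (0, 1, 0, 0)
     R2 -= -7/8·R3  ⇒  (0, 0, 1, 0)

rank = 4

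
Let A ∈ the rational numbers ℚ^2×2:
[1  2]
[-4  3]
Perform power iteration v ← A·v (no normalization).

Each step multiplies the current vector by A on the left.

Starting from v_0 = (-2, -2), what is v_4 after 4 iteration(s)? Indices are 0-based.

v_0 = (-2, -2).
v_1 = A·v_0 = (-6, 2).
v_2 = A·v_1 = (-2, 30).
v_3 = A·v_2 = (58, 98).
v_4 = A·v_3 = (254, 62).

v_4 = (254, 62)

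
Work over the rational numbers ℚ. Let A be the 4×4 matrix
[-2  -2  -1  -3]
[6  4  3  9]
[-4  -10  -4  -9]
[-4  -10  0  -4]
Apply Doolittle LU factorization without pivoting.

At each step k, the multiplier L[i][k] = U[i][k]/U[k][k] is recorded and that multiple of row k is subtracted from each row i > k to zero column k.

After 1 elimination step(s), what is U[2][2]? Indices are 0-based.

[col 0] pivot -2
  R1 -= -3*R0 → (0, -2, 0, 0)  (L[1][0] := -3)
  R2 -= 2*R0 → (0, -6, -2, -3)  (L[2][0] := 2)
  R3 -= 2*R0 → (0, -6, 2, 2)  (L[3][0] := 2)

U[2][2] = -2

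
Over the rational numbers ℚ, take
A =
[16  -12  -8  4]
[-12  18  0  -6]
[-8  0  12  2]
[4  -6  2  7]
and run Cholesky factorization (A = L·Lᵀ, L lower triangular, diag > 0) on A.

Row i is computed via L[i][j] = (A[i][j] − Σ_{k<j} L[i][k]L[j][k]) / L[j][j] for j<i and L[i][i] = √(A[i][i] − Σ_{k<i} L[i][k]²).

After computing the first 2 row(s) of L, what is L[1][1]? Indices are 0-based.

L[1][1] = 3

Step 1: L[0][0] = √(16) = 4.
  L[1][0] = (-12) / L[0][0] = -3.
Step 2: L[1][1] = √(9) = 3.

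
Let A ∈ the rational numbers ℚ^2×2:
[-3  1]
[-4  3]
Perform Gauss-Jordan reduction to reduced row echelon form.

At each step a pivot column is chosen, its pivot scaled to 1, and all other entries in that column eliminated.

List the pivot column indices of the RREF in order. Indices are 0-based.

pivot columns: 0, 1

[1] R0 /= -3  ⇒  (1, -1/3)
     R1 -= -4·R0  ⇒  (0, 5/3)
[2] R1 /= 5/3  ⇒  (0, 1)
     R0 -= -1/3·R1  ⇒  (1, 0)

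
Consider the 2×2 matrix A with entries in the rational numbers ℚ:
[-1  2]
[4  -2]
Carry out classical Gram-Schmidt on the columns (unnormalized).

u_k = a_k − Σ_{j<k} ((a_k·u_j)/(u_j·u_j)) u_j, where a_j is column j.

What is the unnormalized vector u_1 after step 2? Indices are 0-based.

Step 1: u_0 = a_0 = (-1, 4).
Step 2: u_1 = a_1 − (-10/17)·u_0 = (24/17, 6/17).

u_1 = (24/17, 6/17)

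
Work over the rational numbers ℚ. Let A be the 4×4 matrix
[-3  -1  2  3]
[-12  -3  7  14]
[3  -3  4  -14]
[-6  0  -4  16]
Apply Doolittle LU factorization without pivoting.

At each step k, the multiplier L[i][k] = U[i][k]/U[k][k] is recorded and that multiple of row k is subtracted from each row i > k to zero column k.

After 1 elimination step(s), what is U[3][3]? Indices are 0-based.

Step 1: pivot at (0,0) is -3.
  row1 ← row1 − (4)·row0  ⇒  L[1][0]=4, U row1=(0, 1, -1, 2)
  row2 ← row2 − (-1)·row0  ⇒  L[2][0]=-1, U row2=(0, -4, 6, -11)
  row3 ← row3 − (2)·row0  ⇒  L[3][0]=2, U row3=(0, 2, -8, 10)

U[3][3] = 10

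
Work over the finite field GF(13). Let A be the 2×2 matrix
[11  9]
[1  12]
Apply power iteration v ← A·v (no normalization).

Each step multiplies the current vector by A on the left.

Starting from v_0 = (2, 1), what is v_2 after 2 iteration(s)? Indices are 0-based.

v_2 = (12, 4)

v_0 = (2, 1).
v_1 = A·v_0 = (5, 1).
v_2 = A·v_1 = (12, 4).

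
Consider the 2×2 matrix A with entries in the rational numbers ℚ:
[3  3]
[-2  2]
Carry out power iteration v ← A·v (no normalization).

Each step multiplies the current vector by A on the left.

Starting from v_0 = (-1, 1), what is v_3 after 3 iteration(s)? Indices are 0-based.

v_0 = (-1, 1).
v_1 = A·v_0 = (0, 4).
v_2 = A·v_1 = (12, 8).
v_3 = A·v_2 = (60, -8).

v_3 = (60, -8)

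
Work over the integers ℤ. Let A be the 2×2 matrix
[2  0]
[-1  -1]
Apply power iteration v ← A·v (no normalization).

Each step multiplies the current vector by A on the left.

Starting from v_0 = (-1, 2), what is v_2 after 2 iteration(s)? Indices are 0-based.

v_0 = (-1, 2).
v_1 = A·v_0 = (-2, -1).
v_2 = A·v_1 = (-4, 3).

v_2 = (-4, 3)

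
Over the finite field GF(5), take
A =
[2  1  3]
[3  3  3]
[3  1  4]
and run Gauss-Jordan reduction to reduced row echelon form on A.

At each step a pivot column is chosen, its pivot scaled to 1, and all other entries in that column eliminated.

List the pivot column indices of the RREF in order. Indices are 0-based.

step 1: normalize row 0 (÷2) = (1, 3, 4)
  row 1: subtract 3×row0 = (0, 4, 1)
  row 2: subtract 3×row0 = (0, 2, 2)
step 2: normalize row 1 (÷4) = (0, 1, 4)
  row 0: subtract 3×row1 = (1, 0, 2)
  row 2: subtract 2×row1 = (0, 0, 4)
step 3: normalize row 2 (÷4) = (0, 0, 1)
  row 0: subtract 2×row2 = (1, 0, 0)
  row 1: subtract 4×row2 = (0, 1, 0)

pivot columns: 0, 1, 2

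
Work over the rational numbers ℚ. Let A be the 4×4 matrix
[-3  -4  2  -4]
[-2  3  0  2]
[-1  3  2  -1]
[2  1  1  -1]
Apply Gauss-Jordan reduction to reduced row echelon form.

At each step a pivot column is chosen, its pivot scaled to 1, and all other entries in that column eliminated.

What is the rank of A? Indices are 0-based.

[1] R0 /= -3  ⇒  (1, 4/3, -2/3, 4/3)
     R1 -= -2·R0  ⇒  (0, 17/3, -4/3, 14/3)
     R2 -= -1·R0  ⇒  (0, 13/3, 4/3, 1/3)
     R3 -= 2·R0  ⇒  (0, -5/3, 7/3, -11/3)
[2] R1 /= 17/3  ⇒  (0, 1, -4/17, 14/17)
     R0 -= 4/3·R1  ⇒  (1, 0, -6/17, 4/17)
     R2 -= 13/3·R1  ⇒  (0, 0, 40/17, -55/17)
     R3 -= -5/3·R1  ⇒  (0, 0, 33/17, -39/17)
[3] R2 /= 40/17  ⇒  (0, 0, 1, -11/8)
     R0 -= -6/17·R2  ⇒  (1, 0, 0, -1/4)
     R1 -= -4/17·R2  ⇒  (0, 1, 0, 1/2)
     R3 -= 33/17·R2  ⇒  (0, 0, 0, 3/8)
[4] R3 /= 3/8  ⇒  (0, 0, 0, 1)
     R0 -= -1/4·R3  ⇒  (1, 0, 0, 0)
     R1 -= 1/2·R3  ⇒  (0, 1, 0, 0)
     R2 -= -11/8·R3  ⇒  (0, 0, 1, 0)

rank = 4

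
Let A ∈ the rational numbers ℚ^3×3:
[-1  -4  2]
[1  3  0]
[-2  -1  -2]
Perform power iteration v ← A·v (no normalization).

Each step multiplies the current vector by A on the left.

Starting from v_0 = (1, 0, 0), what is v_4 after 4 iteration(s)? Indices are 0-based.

v_4 = (-1, 6, -21)

v_0 = (1, 0, 0).
v_1 = A·v_0 = (-1, 1, -2).
v_2 = A·v_1 = (-7, 2, 5).
v_3 = A·v_2 = (9, -1, 2).
v_4 = A·v_3 = (-1, 6, -21).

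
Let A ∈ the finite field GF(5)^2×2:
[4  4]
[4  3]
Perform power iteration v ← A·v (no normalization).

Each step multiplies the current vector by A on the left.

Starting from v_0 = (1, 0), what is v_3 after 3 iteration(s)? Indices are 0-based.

v_3 = (0, 2)

v_0 = (1, 0).
v_1 = A·v_0 = (4, 4).
v_2 = A·v_1 = (2, 3).
v_3 = A·v_2 = (0, 2).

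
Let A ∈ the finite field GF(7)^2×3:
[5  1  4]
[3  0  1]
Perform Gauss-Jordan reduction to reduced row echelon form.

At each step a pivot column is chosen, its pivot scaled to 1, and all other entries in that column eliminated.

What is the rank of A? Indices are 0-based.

rank = 2

[1] R0 /= 5  ⇒  (1, 3, 5)
     R1 -= 3·R0  ⇒  (0, 5, 0)
[2] R1 /= 5  ⇒  (0, 1, 0)
     R0 -= 3·R1  ⇒  (1, 0, 5)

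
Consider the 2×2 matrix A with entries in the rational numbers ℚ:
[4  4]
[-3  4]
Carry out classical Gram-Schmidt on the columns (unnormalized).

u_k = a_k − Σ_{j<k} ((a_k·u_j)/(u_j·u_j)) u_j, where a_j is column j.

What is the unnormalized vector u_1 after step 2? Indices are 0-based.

u_1 = (84/25, 112/25)

Step 1: u_0 = a_0 = (4, -3).
Step 2: u_1 = a_1 − (4/25)·u_0 = (84/25, 112/25).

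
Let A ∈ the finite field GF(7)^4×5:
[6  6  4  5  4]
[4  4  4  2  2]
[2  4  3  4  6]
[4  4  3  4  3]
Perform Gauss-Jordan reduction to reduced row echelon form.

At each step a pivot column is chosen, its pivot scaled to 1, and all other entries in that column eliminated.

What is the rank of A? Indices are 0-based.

pivot(0,0)=6: scale R0 → (1, 1, 3, 2, 3)
  clear (1,0): R1 −= (4)R0 → (0, 0, 6, 1, 4)
  clear (2,0): R2 −= (2)R0 → (0, 2, 4, 0, 0)
  clear (3,0): R3 −= (4)R0 → (0, 0, 5, 3, 5)
pivot(1,1): swap R1↔R2
pivot(1,1)=2: scale R1 → (0, 1, 2, 0, 0)
  clear (0,1): R0 −= (1)R1 → (1, 0, 1, 2, 3)
pivot(2,2)=6: scale R2 → (0, 0, 1, 6, 3)
  clear (0,2): R0 −= (1)R2 → (1, 0, 0, 3, 0)
  clear (1,2): R1 −= (2)R2 → (0, 1, 0, 2, 1)
  clear (3,2): R3 −= (5)R2 → (0, 0, 0, 1, 4)
pivot(3,3)=1: scale R3 → (0, 0, 0, 1, 4)
  clear (0,3): R0 −= (3)R3 → (1, 0, 0, 0, 2)
  clear (1,3): R1 −= (2)R3 → (0, 1, 0, 0, 0)
  clear (2,3): R2 −= (6)R3 → (0, 0, 1, 0, 0)

rank = 4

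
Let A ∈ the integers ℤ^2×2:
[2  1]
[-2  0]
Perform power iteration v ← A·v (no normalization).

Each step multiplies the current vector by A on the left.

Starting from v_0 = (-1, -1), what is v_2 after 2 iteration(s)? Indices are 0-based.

v_0 = (-1, -1).
v_1 = A·v_0 = (-3, 2).
v_2 = A·v_1 = (-4, 6).

v_2 = (-4, 6)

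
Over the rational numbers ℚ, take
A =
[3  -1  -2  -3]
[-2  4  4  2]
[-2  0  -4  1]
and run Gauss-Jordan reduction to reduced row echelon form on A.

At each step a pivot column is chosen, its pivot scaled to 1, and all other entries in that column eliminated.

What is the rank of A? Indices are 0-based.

step 1: normalize row 0 (÷3) = (1, -1/3, -2/3, -1)
  row 1: subtract -2×row0 = (0, 10/3, 8/3, 0)
  row 2: subtract -2×row0 = (0, -2/3, -16/3, -1)
step 2: normalize row 1 (÷10/3) = (0, 1, 4/5, 0)
  row 0: subtract -1/3×row1 = (1, 0, -2/5, -1)
  row 2: subtract -2/3×row1 = (0, 0, -24/5, -1)
step 3: normalize row 2 (÷-24/5) = (0, 0, 1, 5/24)
  row 0: subtract -2/5×row2 = (1, 0, 0, -11/12)
  row 1: subtract 4/5×row2 = (0, 1, 0, -1/6)

rank = 3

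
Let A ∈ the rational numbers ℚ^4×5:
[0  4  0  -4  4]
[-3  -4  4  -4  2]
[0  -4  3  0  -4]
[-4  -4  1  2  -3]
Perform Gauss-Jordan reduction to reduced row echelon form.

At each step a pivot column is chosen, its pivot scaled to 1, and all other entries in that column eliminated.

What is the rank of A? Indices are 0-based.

rank = 4

pivot(0,0): swap R0↔R1
pivot(0,0)=-3: scale R0 → (1, 4/3, -4/3, 4/3, -2/3)
  clear (3,0): R3 −= (-4)R0 → (0, 4/3, -13/3, 22/3, -17/3)
pivot(1,1)=4: scale R1 → (0, 1, 0, -1, 1)
  clear (0,1): R0 −= (4/3)R1 → (1, 0, -4/3, 8/3, -2)
  clear (2,1): R2 −= (-4)R1 → (0, 0, 3, -4, 0)
  clear (3,1): R3 −= (4/3)R1 → (0, 0, -13/3, 26/3, -7)
pivot(2,2)=3: scale R2 → (0, 0, 1, -4/3, 0)
  clear (0,2): R0 −= (-4/3)R2 → (1, 0, 0, 8/9, -2)
  clear (3,2): R3 −= (-13/3)R2 → (0, 0, 0, 26/9, -7)
pivot(3,3)=26/9: scale R3 → (0, 0, 0, 1, -63/26)
  clear (0,3): R0 −= (8/9)R3 → (1, 0, 0, 0, 2/13)
  clear (1,3): R1 −= (-1)R3 → (0, 1, 0, 0, -37/26)
  clear (2,3): R2 −= (-4/3)R3 → (0, 0, 1, 0, -42/13)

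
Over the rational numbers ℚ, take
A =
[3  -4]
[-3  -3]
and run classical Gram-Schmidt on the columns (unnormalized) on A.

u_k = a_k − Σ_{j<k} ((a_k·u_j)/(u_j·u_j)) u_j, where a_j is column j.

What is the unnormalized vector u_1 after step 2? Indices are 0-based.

u_1 = (-7/2, -7/2)

Step 1: u_0 = a_0 = (3, -3).
Step 2: u_1 = a_1 − (-1/6)·u_0 = (-7/2, -7/2).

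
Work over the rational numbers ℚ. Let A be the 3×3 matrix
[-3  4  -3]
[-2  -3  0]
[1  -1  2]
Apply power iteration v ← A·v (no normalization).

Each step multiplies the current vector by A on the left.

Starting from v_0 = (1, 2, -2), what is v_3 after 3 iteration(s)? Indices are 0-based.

v_0 = (1, 2, -2).
v_1 = A·v_0 = (11, -8, -5).
v_2 = A·v_1 = (-50, 2, 9).
v_3 = A·v_2 = (131, 94, -34).

v_3 = (131, 94, -34)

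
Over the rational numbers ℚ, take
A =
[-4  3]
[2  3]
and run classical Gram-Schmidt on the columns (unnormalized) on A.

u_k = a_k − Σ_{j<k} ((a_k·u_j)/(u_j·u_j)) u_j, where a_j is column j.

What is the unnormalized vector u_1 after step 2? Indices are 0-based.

Step 1: u_0 = a_0 = (-4, 2).
Step 2: u_1 = a_1 − (-3/10)·u_0 = (9/5, 18/5).

u_1 = (9/5, 18/5)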